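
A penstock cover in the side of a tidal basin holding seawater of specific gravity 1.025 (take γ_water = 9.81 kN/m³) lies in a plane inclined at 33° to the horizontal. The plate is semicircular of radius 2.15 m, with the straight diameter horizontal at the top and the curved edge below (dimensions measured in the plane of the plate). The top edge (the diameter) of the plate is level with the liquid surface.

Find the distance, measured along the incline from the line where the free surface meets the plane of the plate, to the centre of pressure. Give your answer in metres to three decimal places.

γ = 1.025 × 9.81 = 10.05525 kN/m³.
Let θ = 33° be the plate's angle to the horizontal; measure y along the incline from where the plane meets the free surface. Vertical depth h = y·sinθ with sinθ = 0.544639.
The centroid of a semicircle lies 4r/(3π) = 0.912488 m from the diameter, here below the top edge, so y_c = 0.912488 m and h_c = 0.912488 × 0.544639 = 0.496977 m.
A = πr²/2 = π × 2.15²/2 = 7.26101 m².
Resultant F = γ·h_c·A = 10.05525 × 0.496977 × 7.26101 = 36.2849 kN.
I_c = (π/8 − 8/(9π))·r⁴ = 0.109757 × 2.15⁴ = 2.34523 m⁴.
Centre of pressure: y_p = y_c + I_c/(y_c·A) = 0.912488 + 2.34523/(0.912488 × 7.26101) = 0.912488 + 0.353966 = 1.26645 m along the plane.

y_p = 1.266 m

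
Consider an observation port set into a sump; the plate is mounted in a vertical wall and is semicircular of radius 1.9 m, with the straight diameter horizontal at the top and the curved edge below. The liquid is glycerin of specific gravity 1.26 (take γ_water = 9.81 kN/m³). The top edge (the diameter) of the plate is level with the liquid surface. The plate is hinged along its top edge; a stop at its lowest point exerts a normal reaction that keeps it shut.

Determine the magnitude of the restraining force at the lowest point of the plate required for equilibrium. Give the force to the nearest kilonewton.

P ≈ 33 kN

γ = 1.26 × 9.81 = 12.3606 kN/m³.
The centroid of a semicircle lies 4r/(3π) = 0.806385 m from the diameter, here below the top edge, so the centroid depth is h_c = 0.806385 m.
A = πr²/2 = π × 1.9²/2 = 5.67057 m².
Resultant F = γ·h_c·A = 12.3606 × 0.806385 × 5.67057 = 56.5209 kN.
I_c = (π/8 − 8/(9π))·r⁴ = 0.109757 × 1.9⁴ = 1.43036 m⁴.
Centre of pressure: y_p = y_c + I_c/(y_c·A) = 0.806385 + 1.43036/(0.806385 × 5.67057) = 0.806385 + 0.312807 = 1.11919 m along the plane.
The resultant acts 0.806385 + 0.312807 = 1.11919 m (along the plate) below the hinge at the top edge, so the moment about the hinge is M = F × 1.11919 = 56.5209 × 1.11919 = 63.2576 kN·m.
A normal force at the bottom, 1.9 m from the hinge, must supply this moment: P = 63.2576/1.9 = 33.2935 kN.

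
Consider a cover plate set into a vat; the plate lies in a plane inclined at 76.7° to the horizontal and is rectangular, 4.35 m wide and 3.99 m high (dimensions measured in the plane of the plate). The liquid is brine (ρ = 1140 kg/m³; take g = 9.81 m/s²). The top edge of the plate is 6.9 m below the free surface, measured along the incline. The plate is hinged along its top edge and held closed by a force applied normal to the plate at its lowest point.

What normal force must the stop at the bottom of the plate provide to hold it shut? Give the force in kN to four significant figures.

γ = ρg = 1140 × 9.81 / 1000 = 11.1834 kN/m³.
Let θ = 76.7° be the plate's angle to the horizontal; measure y along the incline from where the plane meets the free surface. Vertical depth h = y·sinθ with sinθ = 0.973179.
The centroid lies 3.99/2 = 1.995 m below the top edge, so y_c = 6.9 + 1.995 = 8.895 m and h_c = 8.895 × 0.973179 = 8.65643 m.
A = 4.35 × 3.99 = 17.3565 m².
Resultant F = γ·h_c·A = 11.1834 × 8.65643 × 17.3565 = 1680.25 kN.
I_c = b·h³/12 = 4.35 × 3.99³/12 = 23.0264 m⁴.
Centre of pressure: y_p = y_c + I_c/(y_c·A) = 8.895 + 23.0264/(8.895 × 17.3565) = 8.895 + 0.149148 = 9.04415 m along the plane.
The resultant acts 1.995 + 0.149148 = 2.14415 m (along the plate) below the hinge at the top edge, so the moment about the hinge is M = F × 2.14415 = 1680.25 × 2.14415 = 3602.71 kN·m.
A normal force at the bottom, 3.99 m from the hinge, must supply this moment: P = 3602.71/3.99 = 902.935 kN.

P ≈ 902.9 kN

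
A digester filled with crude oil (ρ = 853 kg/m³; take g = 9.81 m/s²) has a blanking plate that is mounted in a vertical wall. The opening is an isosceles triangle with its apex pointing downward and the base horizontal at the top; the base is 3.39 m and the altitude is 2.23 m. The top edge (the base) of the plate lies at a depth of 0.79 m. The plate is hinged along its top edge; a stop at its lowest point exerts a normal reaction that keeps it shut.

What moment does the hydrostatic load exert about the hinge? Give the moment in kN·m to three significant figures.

M ≈ 44.8 kN·m

γ = ρg = 853 × 9.81 / 1000 = 8.36793 kN/m³.
With the apex down, the centroid sits h/3 = 2.23/3 = 0.743333 m below the base (the top edge), so the centroid depth is h_c = 0.79 + 0.743333 = 1.53333 m.
A = ½ × 3.39 × 2.23 = 3.77985 m².
Resultant F = γ·h_c·A = 8.36793 × 1.53333 × 3.77985 = 48.4985 kN.
I_c = b·h³/36 = 3.39 × 2.23³/36 = 1.04427 m⁴.
Centre of pressure: y_p = y_c + I_c/(y_c·A) = 1.53333 + 1.04427/(1.53333 × 3.77985) = 1.53333 + 0.180178 = 1.71351 m along the plane.
The resultant acts 0.743333 + 0.180178 = 0.923511 m (along the plate) below the hinge at the top edge, so the moment about the hinge is M = F × 0.923511 = 48.4985 × 0.923511 = 44.7889 kN·m.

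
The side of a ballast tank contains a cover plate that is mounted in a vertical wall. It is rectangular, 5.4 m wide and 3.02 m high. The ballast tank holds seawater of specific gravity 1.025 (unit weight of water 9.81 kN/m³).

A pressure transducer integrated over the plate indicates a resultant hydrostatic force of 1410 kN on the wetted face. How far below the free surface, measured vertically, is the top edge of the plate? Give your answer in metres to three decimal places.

d_top ≈ 7.089 m

γ = 1.025 × 9.81 = 10.05525 kN/m³.
A = 5.4 × 3.02 = 16.308 m².
From F = γ·h_c·A, the centroid depth is h_c = 1410/(10.05525 × 16.308) = 8.59856 m.
The centroid lies 3.02/2 = 1.51 m below the top edge, so the top edge sits at h_top = 8.59856 − 1.51 = 7.08856 m below the surface.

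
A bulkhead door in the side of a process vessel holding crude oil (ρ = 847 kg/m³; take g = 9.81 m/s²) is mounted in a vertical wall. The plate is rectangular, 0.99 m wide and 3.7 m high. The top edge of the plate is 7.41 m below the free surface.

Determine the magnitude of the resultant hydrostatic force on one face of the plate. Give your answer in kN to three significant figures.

F ≈ 282 kN

γ = ρg = 847 × 9.81 / 1000 = 8.30907 kN/m³.
The centroid lies 3.7/2 = 1.85 m below the top edge, so the centroid depth is h_c = 7.41 + 1.85 = 9.26 m.
A = 0.99 × 3.7 = 3.663 m².
Resultant F = γ·h_c·A = 8.30907 × 9.26 × 3.663 = 281.839 kN.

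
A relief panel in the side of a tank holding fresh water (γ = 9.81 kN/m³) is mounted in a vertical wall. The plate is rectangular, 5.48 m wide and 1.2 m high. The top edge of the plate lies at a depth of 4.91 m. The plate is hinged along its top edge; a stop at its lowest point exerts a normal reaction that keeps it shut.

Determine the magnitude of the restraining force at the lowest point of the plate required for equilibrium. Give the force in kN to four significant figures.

P ≈ 184.2 kN

γ = 9.81 kN/m³.
The centroid lies 1.2/2 = 0.6 m below the top edge, so the centroid depth is h_c = 4.91 + 0.6 = 5.51 m.
A = 5.48 × 1.2 = 6.576 m².
Resultant F = γ·h_c·A = 9.81 × 5.51 × 6.576 = 355.453 kN.
I_c = b·h³/12 = 5.48 × 1.2³/12 = 0.78912 m⁴.
Centre of pressure: y_p = y_c + I_c/(y_c·A) = 5.51 + 0.78912/(5.51 × 6.576) = 5.51 + 0.0217786 = 5.53178 m along the plane.
The resultant acts 0.6 + 0.0217786 = 0.621779 m (along the plate) below the hinge at the top edge, so the moment about the hinge is M = F × 0.621779 = 355.453 × 0.621779 = 221.013 kN·m.
A normal force at the bottom, 1.2 m from the hinge, must supply this moment: P = 221.013/1.2 = 184.178 kN.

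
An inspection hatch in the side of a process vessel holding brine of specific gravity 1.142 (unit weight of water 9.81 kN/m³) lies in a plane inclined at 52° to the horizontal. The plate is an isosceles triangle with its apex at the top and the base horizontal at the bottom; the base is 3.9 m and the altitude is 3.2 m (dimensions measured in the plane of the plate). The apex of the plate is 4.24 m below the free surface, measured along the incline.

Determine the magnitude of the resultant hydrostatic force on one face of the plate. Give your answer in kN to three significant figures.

γ = 1.142 × 9.81 = 11.20302 kN/m³.
Let θ = 52° be the plate's angle to the horizontal; measure y along the incline from where the plane meets the free surface. Vertical depth h = y·sinθ with sinθ = 0.788011.
With the apex up, the centroid sits 2h/3 = 2 × 3.2/3 = 2.13333 m below the apex, so y_c = 4.24 + 2.13333 = 6.37333 m and h_c = 6.37333 × 0.788011 = 5.02225 m.
A = ½ × 3.9 × 3.2 = 6.24 m².
Resultant F = γ·h_c·A = 11.20302 × 5.02225 × 6.24 = 351.09 kN.

F ≈ 351 kN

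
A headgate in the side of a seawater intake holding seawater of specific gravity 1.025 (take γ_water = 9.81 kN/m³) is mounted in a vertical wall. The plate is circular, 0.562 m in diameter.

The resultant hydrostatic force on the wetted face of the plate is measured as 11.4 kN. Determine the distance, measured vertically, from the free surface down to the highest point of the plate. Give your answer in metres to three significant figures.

d_top ≈ 4.29 m

γ = 1.025 × 9.81 = 10.05525 kN/m³.
A = π(0.281)² = 0.248063 m².
From F = γ·h_c·A, the centroid depth is h_c = 11.4/(10.05525 × 0.248063) = 4.57036 m.
The centroid is at the centre, 0.281 m below the top of the plate, so the highest point sits at h_top = 4.57036 − 0.281 = 4.28936 m below the surface.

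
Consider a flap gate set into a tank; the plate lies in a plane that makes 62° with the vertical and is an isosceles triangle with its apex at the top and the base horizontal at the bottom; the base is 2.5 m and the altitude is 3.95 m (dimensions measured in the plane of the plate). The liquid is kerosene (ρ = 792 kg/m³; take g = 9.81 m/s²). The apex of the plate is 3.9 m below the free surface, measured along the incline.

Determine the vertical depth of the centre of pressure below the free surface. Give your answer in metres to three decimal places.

γ = ρg = 792 × 9.81 / 1000 = 7.76952 kN/m³.
The plate makes 62° with the vertical, i.e. θ = 90° − 62° = 28° to the horizontal. Measuring y along the incline from the free-surface line, vertical depth h = y·sinθ with sinθ = 0.469472.
With the apex up, the centroid sits 2h/3 = 2 × 3.95/3 = 2.63333 m below the apex, so y_c = 3.9 + 2.63333 = 6.53333 m and h_c = 6.53333 × 0.469472 = 3.06722 m.
A = ½ × 2.5 × 3.95 = 4.9375 m².
Resultant F = γ·h_c·A = 7.76952 × 3.06722 × 4.9375 = 117.665 kN.
I_c = b·h³/36 = 2.5 × 3.95³/36 = 4.27985 m⁴.
Centre of pressure: y_p = y_c + I_c/(y_c·A) = 6.53333 + 4.27985/(6.53333 × 4.9375) = 6.53333 + 0.132674 = 6.666 m along the plane.
Vertically, h_p = y_p·sinθ = 6.666 × 0.469472 = 3.1295 m.

h_p = 3.130 m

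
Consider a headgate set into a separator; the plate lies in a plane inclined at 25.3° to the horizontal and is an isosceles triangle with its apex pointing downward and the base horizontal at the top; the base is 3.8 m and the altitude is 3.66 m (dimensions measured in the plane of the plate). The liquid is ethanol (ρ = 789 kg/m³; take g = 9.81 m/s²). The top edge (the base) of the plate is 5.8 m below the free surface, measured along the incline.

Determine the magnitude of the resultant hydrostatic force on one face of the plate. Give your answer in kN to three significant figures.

γ = ρg = 789 × 9.81 / 1000 = 7.74009 kN/m³.
Let θ = 25.3° be the plate's angle to the horizontal; measure y along the incline from where the plane meets the free surface. Vertical depth h = y·sinθ with sinθ = 0.427358.
With the apex down, the centroid sits h/3 = 3.66/3 = 1.22 m below the base (the top edge), so y_c = 5.8 + 1.22 = 7.02 m and h_c = 7.02 × 0.427358 = 3.00005 m.
A = ½ × 3.8 × 3.66 = 6.954 m².
Resultant F = γ·h_c·A = 7.74009 × 3.00005 × 6.954 = 161.476 kN.

F ≈ 161 kN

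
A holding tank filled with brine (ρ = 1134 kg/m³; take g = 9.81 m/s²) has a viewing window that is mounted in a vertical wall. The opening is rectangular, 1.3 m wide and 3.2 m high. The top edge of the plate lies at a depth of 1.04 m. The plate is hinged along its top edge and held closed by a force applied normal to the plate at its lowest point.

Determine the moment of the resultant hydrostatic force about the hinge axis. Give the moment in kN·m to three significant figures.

γ = ρg = 1134 × 9.81 / 1000 = 11.12454 kN/m³.
The centroid lies 3.2/2 = 1.6 m below the top edge, so the centroid depth is h_c = 1.04 + 1.6 = 2.64 m.
A = 1.3 × 3.2 = 4.16 m².
Resultant F = γ·h_c·A = 11.12454 × 2.64 × 4.16 = 122.174 kN.
I_c = b·h³/12 = 1.3 × 3.2³/12 = 3.54987 m⁴.
Centre of pressure: y_p = y_c + I_c/(y_c·A) = 2.64 + 3.54987/(2.64 × 4.16) = 2.64 + 0.323233 = 2.96323 m along the plane.
The resultant acts 1.6 + 0.323233 = 1.92323 m (along the plate) below the hinge at the top edge, so the moment about the hinge is M = F × 1.92323 = 122.174 × 1.92323 = 234.969 kN·m.

M ≈ 235 kN·m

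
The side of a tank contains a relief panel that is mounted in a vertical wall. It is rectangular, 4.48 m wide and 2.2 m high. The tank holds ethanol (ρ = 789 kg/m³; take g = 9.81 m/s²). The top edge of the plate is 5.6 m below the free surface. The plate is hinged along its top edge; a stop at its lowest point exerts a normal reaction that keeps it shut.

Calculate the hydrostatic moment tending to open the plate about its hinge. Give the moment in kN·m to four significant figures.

γ = ρg = 789 × 9.81 / 1000 = 7.74009 kN/m³.
The centroid lies 2.2/2 = 1.1 m below the top edge, so the centroid depth is h_c = 5.6 + 1.1 = 6.7 m.
A = 4.48 × 2.2 = 9.856 m².
Resultant F = γ·h_c·A = 7.74009 × 6.7 × 9.856 = 511.118 kN.
I_c = b·h³/12 = 4.48 × 2.2³/12 = 3.97525 m⁴.
Centre of pressure: y_p = y_c + I_c/(y_c·A) = 6.7 + 3.97525/(6.7 × 9.856) = 6.7 + 0.060199 = 6.7602 m along the plane.
The resultant acts 1.1 + 0.060199 = 1.1602 m (along the plate) below the hinge at the top edge, so the moment about the hinge is M = F × 1.1602 = 511.118 × 1.1602 = 592.999 kN·m.

M ≈ 593.0 kN·m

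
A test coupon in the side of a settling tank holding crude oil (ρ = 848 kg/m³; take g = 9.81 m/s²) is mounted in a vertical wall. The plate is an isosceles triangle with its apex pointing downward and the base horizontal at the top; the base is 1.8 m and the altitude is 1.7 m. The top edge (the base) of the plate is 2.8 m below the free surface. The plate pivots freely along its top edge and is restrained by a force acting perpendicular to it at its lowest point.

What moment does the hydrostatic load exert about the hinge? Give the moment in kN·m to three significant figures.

M ≈ 26.3 kN·m

γ = ρg = 848 × 9.81 / 1000 = 8.31888 kN/m³.
With the apex down, the centroid sits h/3 = 1.7/3 = 0.566667 m below the base (the top edge), so the centroid depth is h_c = 2.8 + 0.566667 = 3.36667 m.
A = ½ × 1.8 × 1.7 = 1.53 m².
Resultant F = γ·h_c·A = 8.31888 × 3.36667 × 1.53 = 42.8506 kN.
I_c = b·h³/36 = 1.8 × 1.7³/36 = 0.24565 m⁴.
Centre of pressure: y_p = y_c + I_c/(y_c·A) = 3.36667 + 0.24565/(3.36667 × 1.53) = 3.36667 + 0.0476897 = 3.41436 m along the plane.
The resultant acts 0.566667 + 0.0476897 = 0.614357 m (along the plate) below the hinge at the top edge, so the moment about the hinge is M = F × 0.614357 = 42.8506 × 0.614357 = 26.3256 kN·m.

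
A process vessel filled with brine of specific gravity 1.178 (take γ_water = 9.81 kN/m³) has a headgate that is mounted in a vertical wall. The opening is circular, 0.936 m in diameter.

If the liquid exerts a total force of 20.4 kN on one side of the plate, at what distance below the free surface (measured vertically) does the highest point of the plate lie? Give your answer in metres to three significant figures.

γ = 1.178 × 9.81 = 11.55618 kN/m³.
A = π(0.468)² = 0.688084 m².
From F = γ·h_c·A, the centroid depth is h_c = 20.4/(11.55618 × 0.688084) = 2.56551 m.
The centroid is at the centre, 0.468 m below the top of the plate, so the highest point sits at h_top = 2.56551 − 0.468 = 2.09751 m below the surface.

d_top ≈ 2.10 m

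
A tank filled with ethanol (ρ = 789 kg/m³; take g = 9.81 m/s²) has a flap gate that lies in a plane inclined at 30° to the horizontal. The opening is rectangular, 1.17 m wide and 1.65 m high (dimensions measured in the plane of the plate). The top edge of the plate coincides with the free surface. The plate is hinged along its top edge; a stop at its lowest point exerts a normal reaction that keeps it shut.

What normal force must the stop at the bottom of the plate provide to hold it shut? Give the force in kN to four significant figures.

γ = ρg = 789 × 9.81 / 1000 = 7.74009 kN/m³.
Let θ = 30° be the plate's angle to the horizontal; measure y along the incline from where the plane meets the free surface. Vertical depth h = y·sinθ with sinθ = 0.500000.
The centroid lies 1.65/2 = 0.825 m below the top edge, so y_c = 0.825 m and h_c = 0.825 × 0.500000 = 0.4125 m.
A = 1.17 × 1.65 = 1.9305 m².
Resultant F = γ·h_c·A = 7.74009 × 0.4125 × 1.9305 = 6.16368 kN.
I_c = b·h³/12 = 1.17 × 1.65³/12 = 0.437982 m⁴.
Centre of pressure: y_p = y_c + I_c/(y_c·A) = 0.825 + 0.437982/(0.825 × 1.9305) = 0.825 + 0.275 = 1.1 m along the plane.
The resultant acts 0.825 + 0.275 = 1.1 m (along the plate) below the hinge at the top edge, so the moment about the hinge is M = F × 1.1 = 6.16368 × 1.1 = 6.78005 kN·m.
A normal force at the bottom, 1.65 m from the hinge, must supply this moment: P = 6.78005/1.65 = 4.10912 kN.

P ≈ 4.109 kN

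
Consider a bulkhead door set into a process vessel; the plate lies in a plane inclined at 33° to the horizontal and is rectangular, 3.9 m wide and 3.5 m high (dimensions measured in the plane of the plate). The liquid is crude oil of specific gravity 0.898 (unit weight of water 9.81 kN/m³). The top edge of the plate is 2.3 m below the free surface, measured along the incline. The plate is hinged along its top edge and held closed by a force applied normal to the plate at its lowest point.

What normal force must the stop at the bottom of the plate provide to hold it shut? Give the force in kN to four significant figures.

P ≈ 151.7 kN

γ = 0.898 × 9.81 = 8.80938 kN/m³.
Let θ = 33° be the plate's angle to the horizontal; measure y along the incline from where the plane meets the free surface. Vertical depth h = y·sinθ with sinθ = 0.544639.
The centroid lies 3.5/2 = 1.75 m below the top edge, so y_c = 2.3 + 1.75 = 4.05 m and h_c = 4.05 × 0.544639 = 2.20579 m.
A = 3.9 × 3.5 = 13.65 m².
Resultant F = γ·h_c·A = 8.80938 × 2.20579 × 13.65 = 265.242 kN.
I_c = b·h³/12 = 3.9 × 3.5³/12 = 13.9344 m⁴.
Centre of pressure: y_p = y_c + I_c/(y_c·A) = 4.05 + 13.9344/(4.05 × 13.65) = 4.05 + 0.252058 = 4.30206 m along the plane.
The resultant acts 1.75 + 0.252058 = 2.00206 m (along the plate) below the hinge at the top edge, so the moment about the hinge is M = F × 2.00206 = 265.242 × 2.00206 = 531.03 kN·m.
A normal force at the bottom, 3.5 m from the hinge, must supply this moment: P = 531.03/3.5 = 151.723 kN.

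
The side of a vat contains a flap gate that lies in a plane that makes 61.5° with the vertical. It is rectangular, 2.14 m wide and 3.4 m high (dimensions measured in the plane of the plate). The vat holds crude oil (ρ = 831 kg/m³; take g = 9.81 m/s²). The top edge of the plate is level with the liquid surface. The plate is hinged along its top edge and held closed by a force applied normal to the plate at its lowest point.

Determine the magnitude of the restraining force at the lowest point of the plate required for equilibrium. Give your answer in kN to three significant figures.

P ≈ 32.1 kN

γ = ρg = 831 × 9.81 / 1000 = 8.15211 kN/m³.
The plate makes 61.5° with the vertical, i.e. θ = 90° − 61.5° = 28.5° to the horizontal. Measuring y along the incline from the free-surface line, vertical depth h = y·sinθ with sinθ = 0.477159.
The centroid lies 3.4/2 = 1.7 m below the top edge, so y_c = 1.7 m and h_c = 1.7 × 0.477159 = 0.81117 m.
A = 2.14 × 3.4 = 7.276 m².
Resultant F = γ·h_c·A = 8.15211 × 0.81117 × 7.276 = 48.1143 kN.
I_c = b·h³/12 = 2.14 × 3.4³/12 = 7.00921 m⁴.
Centre of pressure: y_p = y_c + I_c/(y_c·A) = 1.7 + 7.00921/(1.7 × 7.276) = 1.7 + 0.566666 = 2.26667 m along the plane.
The resultant acts 1.7 + 0.566666 = 2.26667 m (along the plate) below the hinge at the top edge, so the moment about the hinge is M = F × 2.26667 = 48.1143 × 2.26667 = 109.059 kN·m.
A normal force at the bottom, 3.4 m from the hinge, must supply this moment: P = 109.059/3.4 = 32.0762 kN.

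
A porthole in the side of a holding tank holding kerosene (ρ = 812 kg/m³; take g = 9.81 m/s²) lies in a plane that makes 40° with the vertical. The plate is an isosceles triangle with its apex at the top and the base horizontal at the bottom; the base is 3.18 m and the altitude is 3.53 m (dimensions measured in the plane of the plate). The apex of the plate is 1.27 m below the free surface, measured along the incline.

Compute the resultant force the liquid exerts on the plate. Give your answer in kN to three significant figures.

γ = ρg = 812 × 9.81 / 1000 = 7.96572 kN/m³.
The plate makes 40° with the vertical, i.e. θ = 90° − 40° = 50° to the horizontal. Measuring y along the incline from the free-surface line, vertical depth h = y·sinθ with sinθ = 0.766044.
With the apex up, the centroid sits 2h/3 = 2 × 3.53/3 = 2.35333 m below the apex, so y_c = 1.27 + 2.35333 = 3.62333 m and h_c = 3.62333 × 0.766044 = 2.77563 m.
A = ½ × 3.18 × 3.53 = 5.6127 m².
Resultant F = γ·h_c·A = 7.96572 × 2.77563 × 5.6127 = 124.096 kN.

F ≈ 124 kN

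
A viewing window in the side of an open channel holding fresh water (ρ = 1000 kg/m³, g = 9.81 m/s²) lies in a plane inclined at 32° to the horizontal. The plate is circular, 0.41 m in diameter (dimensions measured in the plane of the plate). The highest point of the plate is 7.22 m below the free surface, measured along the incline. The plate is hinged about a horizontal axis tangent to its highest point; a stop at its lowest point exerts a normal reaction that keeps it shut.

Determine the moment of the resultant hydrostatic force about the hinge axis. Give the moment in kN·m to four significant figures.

γ = ρg = 1000 × 9.81 = 9810 N/m³ = 9.81 kN/m³.
Let θ = 32° be the plate's angle to the horizontal; measure y along the incline from where the plane meets the free surface. Vertical depth h = y·sinθ with sinθ = 0.529919.
The centroid is at the centre, 0.205 m below the top of the plate, so y_c = 7.22 + 0.205 = 7.425 m and h_c = 7.425 × 0.529919 = 3.93465 m.
A = π(0.205)² = 0.132025 m².
Resultant F = γ·h_c·A = 9.81 × 3.93465 × 0.132025 = 5.09602 kN.
I_c = πr⁴/4 = π × 0.205⁴/4 = 0.00138709 m⁴.
Centre of pressure: y_p = y_c + I_c/(y_c·A) = 7.425 + 0.00138709/(7.425 × 0.132025) = 7.425 + 0.00141499 = 7.42641 m along the plane.
The resultant acts 0.205 + 0.00141499 = 0.206415 m (along the plate) below the hinge at the top edge, so the moment about the hinge is M = F × 0.206415 = 5.09602 × 0.206415 = 1.05189 kN·m.

M ≈ 1.052 kN·m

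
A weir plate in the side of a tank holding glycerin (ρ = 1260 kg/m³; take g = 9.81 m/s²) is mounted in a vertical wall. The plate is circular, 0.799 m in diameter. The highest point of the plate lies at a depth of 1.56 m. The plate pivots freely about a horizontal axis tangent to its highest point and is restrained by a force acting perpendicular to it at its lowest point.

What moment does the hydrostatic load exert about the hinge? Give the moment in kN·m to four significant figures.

γ = ρg = 1260 × 9.81 / 1000 = 12.3606 kN/m³.
The centroid is at the centre, 0.3995 m below the top of the plate, so the centroid depth is h_c = 1.56 + 0.3995 = 1.9595 m.
A = π(0.3995)² = 0.501399 m².
Resultant F = γ·h_c·A = 12.3606 × 1.9595 × 0.501399 = 12.1442 kN.
I_c = πr⁴/4 = π × 0.3995⁴/4 = 0.0200059 m⁴.
Centre of pressure: y_p = y_c + I_c/(y_c·A) = 1.9595 + 0.0200059/(1.9595 × 0.501399) = 1.9595 + 0.0203624 = 1.97986 m along the plane.
The resultant acts 0.3995 + 0.0203624 = 0.419862 m (along the plate) below the hinge at the top edge, so the moment about the hinge is M = F × 0.419862 = 12.1442 × 0.419862 = 5.09889 kN·m.

M ≈ 5.099 kN·m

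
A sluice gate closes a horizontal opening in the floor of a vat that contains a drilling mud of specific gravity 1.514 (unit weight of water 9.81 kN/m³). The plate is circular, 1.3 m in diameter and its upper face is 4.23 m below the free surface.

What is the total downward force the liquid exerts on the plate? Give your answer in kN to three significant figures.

γ = 1.514 × 9.81 = 14.85234 kN/m³.
The plate is horizontal, so pressure is uniform at p = γ·h = 14.85234 × 4.23 = 62.8254 kN/m².
A = π(0.65)² = 1.32732 m².
F = p·A = 62.8254 × 1.32732 = 83.3894 kN.

F ≈ 83.4 kN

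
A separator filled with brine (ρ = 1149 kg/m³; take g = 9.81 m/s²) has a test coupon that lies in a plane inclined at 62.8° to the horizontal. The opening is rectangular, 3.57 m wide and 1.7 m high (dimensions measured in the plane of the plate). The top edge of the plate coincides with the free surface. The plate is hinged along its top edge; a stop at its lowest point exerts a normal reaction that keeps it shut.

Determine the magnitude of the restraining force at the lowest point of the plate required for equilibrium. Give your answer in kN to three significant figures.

P ≈ 34.5 kN

γ = ρg = 1149 × 9.81 / 1000 = 11.27169 kN/m³.
Let θ = 62.8° be the plate's angle to the horizontal; measure y along the incline from where the plane meets the free surface. Vertical depth h = y·sinθ with sinθ = 0.889416.
The centroid lies 1.7/2 = 0.85 m below the top edge, so y_c = 0.85 m and h_c = 0.85 × 0.889416 = 0.756004 m.
A = 3.57 × 1.7 = 6.069 m².
Resultant F = γ·h_c·A = 11.27169 × 0.756004 × 6.069 = 51.7166 kN.
I_c = b·h³/12 = 3.57 × 1.7³/12 = 1.46162 m⁴.
Centre of pressure: y_p = y_c + I_c/(y_c·A) = 0.85 + 1.46162/(0.85 × 6.069) = 0.85 + 0.283334 = 1.13333 m along the plane.
The resultant acts 0.85 + 0.283334 = 1.13333 m (along the plate) below the hinge at the top edge, so the moment about the hinge is M = F × 1.13333 = 51.7166 × 1.13333 = 58.612 kN·m.
A normal force at the bottom, 1.7 m from the hinge, must supply this moment: P = 58.612/1.7 = 34.4776 kN.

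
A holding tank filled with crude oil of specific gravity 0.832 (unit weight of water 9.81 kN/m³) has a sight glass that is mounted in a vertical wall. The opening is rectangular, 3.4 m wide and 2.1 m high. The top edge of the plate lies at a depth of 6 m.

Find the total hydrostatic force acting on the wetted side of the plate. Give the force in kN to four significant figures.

F ≈ 410.8 kN

γ = 0.832 × 9.81 = 8.16192 kN/m³.
The centroid lies 2.1/2 = 1.05 m below the top edge, so the centroid depth is h_c = 6 + 1.05 = 7.05 m.
A = 3.4 × 2.1 = 7.14 m².
Resultant F = γ·h_c·A = 8.16192 × 7.05 × 7.14 = 410.847 kN.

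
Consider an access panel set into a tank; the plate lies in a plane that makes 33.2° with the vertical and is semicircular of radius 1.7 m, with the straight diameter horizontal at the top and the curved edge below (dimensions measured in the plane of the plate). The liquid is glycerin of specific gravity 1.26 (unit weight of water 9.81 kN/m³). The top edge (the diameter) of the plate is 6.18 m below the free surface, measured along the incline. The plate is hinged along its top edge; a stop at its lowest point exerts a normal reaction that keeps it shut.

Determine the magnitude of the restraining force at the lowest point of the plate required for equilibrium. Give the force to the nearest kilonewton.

γ = 1.26 × 9.81 = 12.3606 kN/m³.
The plate makes 33.2° with the vertical, i.e. θ = 90° − 33.2° = 56.8° to the horizontal. Measuring y along the incline from the free-surface line, vertical depth h = y·sinθ with sinθ = 0.836764.
The centroid of a semicircle lies 4r/(3π) = 0.721502 m from the diameter, here below the top edge, so y_c = 6.18 + 0.721502 = 6.9015 m and h_c = 6.9015 × 0.836764 = 5.77493 m.
A = πr²/2 = π × 1.7²/2 = 4.5396 m².
Resultant F = γ·h_c·A = 12.3606 × 5.77493 × 4.5396 = 324.044 kN.
I_c = (π/8 − 8/(9π))·r⁴ = 0.109757 × 1.7⁴ = 0.916701 m⁴.
Centre of pressure: y_p = y_c + I_c/(y_c·A) = 6.9015 + 0.916701/(6.9015 × 4.5396) = 6.9015 + 0.0292595 = 6.93076 m along the plane.
The resultant acts 0.721502 + 0.0292595 = 0.750761 m (along the plate) below the hinge at the top edge, so the moment about the hinge is M = F × 0.750761 = 324.044 × 0.750761 = 243.28 kN·m.
A normal force at the bottom, 1.7 m from the hinge, must supply this moment: P = 243.28/1.7 = 143.106 kN.

P ≈ 143 kN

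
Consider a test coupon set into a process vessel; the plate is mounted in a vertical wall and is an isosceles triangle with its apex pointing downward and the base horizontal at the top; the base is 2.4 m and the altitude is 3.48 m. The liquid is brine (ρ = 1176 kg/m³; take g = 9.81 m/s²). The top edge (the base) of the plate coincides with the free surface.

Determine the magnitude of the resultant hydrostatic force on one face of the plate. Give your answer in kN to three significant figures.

γ = ρg = 1176 × 9.81 / 1000 = 11.53656 kN/m³.
With the apex down, the centroid sits h/3 = 3.48/3 = 1.16 m below the base (the top edge), so the centroid depth is h_c = 1.16 m.
A = ½ × 2.4 × 3.48 = 4.176 m².
Resultant F = γ·h_c·A = 11.53656 × 1.16 × 4.176 = 55.8849 kN.

F ≈ 55.9 kN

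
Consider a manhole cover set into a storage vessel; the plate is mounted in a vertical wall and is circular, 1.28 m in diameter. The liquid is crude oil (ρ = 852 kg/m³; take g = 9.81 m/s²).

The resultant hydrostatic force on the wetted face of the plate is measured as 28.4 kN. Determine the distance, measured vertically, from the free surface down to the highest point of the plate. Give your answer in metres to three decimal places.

d_top ≈ 2.001 m

γ = ρg = 852 × 9.81 / 1000 = 8.35812 kN/m³.
A = π(0.64)² = 1.2868 m².
From F = γ·h_c·A, the centroid depth is h_c = 28.4/(8.35812 × 1.2868) = 2.64058 m.
The centroid is at the centre, 0.64 m below the top of the plate, so the highest point sits at h_top = 2.64058 − 0.64 = 2.00058 m below the surface.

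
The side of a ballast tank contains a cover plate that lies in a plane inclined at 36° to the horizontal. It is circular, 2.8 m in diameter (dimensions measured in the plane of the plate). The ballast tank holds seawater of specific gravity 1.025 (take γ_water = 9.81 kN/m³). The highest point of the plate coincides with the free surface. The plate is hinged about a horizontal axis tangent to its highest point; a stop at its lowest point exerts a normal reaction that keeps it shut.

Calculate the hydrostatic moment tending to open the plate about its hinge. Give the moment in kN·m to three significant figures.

M ≈ 89.2 kN·m

γ = 1.025 × 9.81 = 10.05525 kN/m³.
Let θ = 36° be the plate's angle to the horizontal; measure y along the incline from where the plane meets the free surface. Vertical depth h = y·sinθ with sinθ = 0.587785.
The centroid is at the centre, 1.4 m below the top of the plate, so y_c = 1.4 m and h_c = 1.4 × 0.587785 = 0.822899 m.
A = π(1.4)² = 6.15752 m².
Resultant F = γ·h_c·A = 10.05525 × 0.822899 × 6.15752 = 50.9501 kN.
I_c = πr⁴/4 = π × 1.4⁴/4 = 3.01719 m⁴.
Centre of pressure: y_p = y_c + I_c/(y_c·A) = 1.4 + 3.01719/(1.4 × 6.15752) = 1.4 + 0.350001 = 1.75 m along the plane.
The resultant acts 1.4 + 0.350001 = 1.75 m (along the plate) below the hinge at the top edge, so the moment about the hinge is M = F × 1.75 = 50.9501 × 1.75 = 89.1627 kN·m.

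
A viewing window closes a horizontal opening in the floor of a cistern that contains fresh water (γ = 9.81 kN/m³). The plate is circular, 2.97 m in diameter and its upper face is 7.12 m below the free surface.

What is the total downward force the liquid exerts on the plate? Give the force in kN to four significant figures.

F ≈ 483.9 kN

γ = 9.81 kN/m³.
The plate is horizontal, so pressure is uniform at p = γ·h = 9.81 × 7.12 = 69.8472 kN/m².
A = π(1.485)² = 6.92792 m².
F = p·A = 69.8472 × 6.92792 = 483.896 kN.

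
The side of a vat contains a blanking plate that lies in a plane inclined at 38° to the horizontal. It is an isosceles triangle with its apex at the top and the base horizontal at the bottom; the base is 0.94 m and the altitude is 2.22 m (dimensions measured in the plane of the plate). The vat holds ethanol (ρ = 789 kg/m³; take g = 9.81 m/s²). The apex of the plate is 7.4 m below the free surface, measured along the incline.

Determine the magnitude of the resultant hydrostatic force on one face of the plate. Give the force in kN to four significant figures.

F ≈ 44.15 kN

γ = ρg = 789 × 9.81 / 1000 = 7.74009 kN/m³.
Let θ = 38° be the plate's angle to the horizontal; measure y along the incline from where the plane meets the free surface. Vertical depth h = y·sinθ with sinθ = 0.615661.
With the apex up, the centroid sits 2h/3 = 2 × 2.22/3 = 1.48 m below the apex, so y_c = 7.4 + 1.48 = 8.88 m and h_c = 8.88 × 0.615661 = 5.46707 m.
A = ½ × 0.94 × 2.22 = 1.0434 m².
Resultant F = γ·h_c·A = 7.74009 × 5.46707 × 1.0434 = 44.1521 kN.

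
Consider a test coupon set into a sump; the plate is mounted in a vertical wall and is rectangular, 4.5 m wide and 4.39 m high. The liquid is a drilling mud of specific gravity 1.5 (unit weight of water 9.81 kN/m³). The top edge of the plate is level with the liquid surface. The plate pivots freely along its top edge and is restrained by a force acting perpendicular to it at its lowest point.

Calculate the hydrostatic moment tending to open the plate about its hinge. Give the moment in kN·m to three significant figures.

M ≈ 1870 kN·m

γ = 1.5 × 9.81 = 14.715 kN/m³.
The centroid lies 4.39/2 = 2.195 m below the top edge, so the centroid depth is h_c = 2.195 m.
A = 4.5 × 4.39 = 19.755 m².
Resultant F = γ·h_c·A = 14.715 × 2.195 × 19.755 = 638.075 kN.
I_c = b·h³/12 = 4.5 × 4.39³/12 = 31.7267 m⁴.
Centre of pressure: y_p = y_c + I_c/(y_c·A) = 2.195 + 31.7267/(2.195 × 19.755) = 2.195 + 0.731667 = 2.92667 m along the plane.
The resultant acts 2.195 + 0.731667 = 2.92667 m (along the plate) below the hinge at the top edge, so the moment about the hinge is M = F × 2.92667 = 638.075 × 2.92667 = 1867.43 kN·m.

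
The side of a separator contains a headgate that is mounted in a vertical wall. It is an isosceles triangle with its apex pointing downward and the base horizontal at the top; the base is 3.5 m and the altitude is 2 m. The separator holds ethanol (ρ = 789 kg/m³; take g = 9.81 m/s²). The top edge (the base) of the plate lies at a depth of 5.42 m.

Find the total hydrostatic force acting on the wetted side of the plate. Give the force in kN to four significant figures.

F ≈ 164.9 kN

γ = ρg = 789 × 9.81 / 1000 = 7.74009 kN/m³.
With the apex down, the centroid sits h/3 = 2/3 = 0.666667 m below the base (the top edge), so the centroid depth is h_c = 5.42 + 0.666667 = 6.08667 m.
A = ½ × 3.5 × 2 = 3.5 m².
Resultant F = γ·h_c·A = 7.74009 × 6.08667 × 3.5 = 164.89 kN.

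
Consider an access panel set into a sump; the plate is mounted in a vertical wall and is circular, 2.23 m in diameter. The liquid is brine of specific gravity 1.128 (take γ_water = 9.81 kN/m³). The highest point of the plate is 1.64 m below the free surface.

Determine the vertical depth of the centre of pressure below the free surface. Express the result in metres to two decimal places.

h_p = 2.87 m

γ = 1.128 × 9.81 = 11.06568 kN/m³.
The centroid is at the centre, 1.115 m below the top of the plate, so the centroid depth is h_c = 1.64 + 1.115 = 2.755 m.
A = π(1.115)² = 3.90571 m².
Resultant F = γ·h_c·A = 11.06568 × 2.755 × 3.90571 = 119.069 kN.
I_c = πr⁴/4 = π × 1.115⁴/4 = 1.21392 m⁴.
Centre of pressure: y_p = y_c + I_c/(y_c·A) = 2.755 + 1.21392/(2.755 × 3.90571) = 2.755 + 0.112815 = 2.86781 m along the plane.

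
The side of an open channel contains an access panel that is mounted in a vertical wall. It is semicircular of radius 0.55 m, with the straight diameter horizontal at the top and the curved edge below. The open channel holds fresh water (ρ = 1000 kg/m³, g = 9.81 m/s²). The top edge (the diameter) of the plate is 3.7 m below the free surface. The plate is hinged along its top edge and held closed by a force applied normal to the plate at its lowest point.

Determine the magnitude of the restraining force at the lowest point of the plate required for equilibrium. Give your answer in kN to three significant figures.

γ = ρg = 1000 × 9.81 = 9810 N/m³ = 9.81 kN/m³.
The centroid of a semicircle lies 4r/(3π) = 0.233427 m from the diameter, here below the top edge, so the centroid depth is h_c = 3.7 + 0.233427 = 3.93343 m.
A = πr²/2 = π × 0.55²/2 = 0.475166 m².
Resultant F = γ·h_c·A = 9.81 × 3.93343 × 0.475166 = 18.3352 kN.
I_c = (π/8 − 8/(9π))·r⁴ = 0.109757 × 0.55⁴ = 0.0100435 m⁴.
Centre of pressure: y_p = y_c + I_c/(y_c·A) = 3.93343 + 0.0100435/(3.93343 × 0.475166) = 3.93343 + 0.00537364 = 3.9388 m along the plane.
The resultant acts 0.233427 + 0.00537364 = 0.238801 m (along the plate) below the hinge at the top edge, so the moment about the hinge is M = F × 0.238801 = 18.3352 × 0.238801 = 4.37846 kN·m.
A normal force at the bottom, 0.55 m from the hinge, must supply this moment: P = 4.37846/0.55 = 7.96084 kN.

P ≈ 7.96 kN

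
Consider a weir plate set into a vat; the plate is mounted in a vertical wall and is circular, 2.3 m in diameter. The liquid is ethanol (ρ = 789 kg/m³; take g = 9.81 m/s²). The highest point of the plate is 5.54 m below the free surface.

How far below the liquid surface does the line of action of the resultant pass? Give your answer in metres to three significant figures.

γ = ρg = 789 × 9.81 / 1000 = 7.74009 kN/m³.
The centroid is at the centre, 1.15 m below the top of the plate, so the centroid depth is h_c = 5.54 + 1.15 = 6.69 m.
A = π(1.15)² = 4.15476 m².
Resultant F = γ·h_c·A = 7.74009 × 6.69 × 4.15476 = 215.138 kN.
I_c = πr⁴/4 = π × 1.15⁴/4 = 1.37367 m⁴.
Centre of pressure: y_p = y_c + I_c/(y_c·A) = 6.69 + 1.37367/(6.69 × 4.15476) = 6.69 + 0.0494209 = 6.73942 m along the plane.

h_p = 6.74 m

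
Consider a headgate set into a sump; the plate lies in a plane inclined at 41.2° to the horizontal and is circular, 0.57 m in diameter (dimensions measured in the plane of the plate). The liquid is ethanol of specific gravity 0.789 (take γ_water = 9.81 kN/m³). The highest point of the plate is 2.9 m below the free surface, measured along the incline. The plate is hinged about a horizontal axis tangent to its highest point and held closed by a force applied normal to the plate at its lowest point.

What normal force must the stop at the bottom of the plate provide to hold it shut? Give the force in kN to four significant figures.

P ≈ 2.118 kN

γ = 0.789 × 9.81 = 7.74009 kN/m³.
Let θ = 41.2° be the plate's angle to the horizontal; measure y along the incline from where the plane meets the free surface. Vertical depth h = y·sinθ with sinθ = 0.658689.
The centroid is at the centre, 0.285 m below the top of the plate, so y_c = 2.9 + 0.285 = 3.185 m and h_c = 3.185 × 0.658689 = 2.09792 m.
A = π(0.285)² = 0.255176 m².
Resultant F = γ·h_c·A = 7.74009 × 2.09792 × 0.255176 = 4.14357 kN.
I_c = πr⁴/4 = π × 0.285⁴/4 = 0.00518166 m⁴.
Centre of pressure: y_p = y_c + I_c/(y_c·A) = 3.185 + 0.00518166/(3.185 × 0.255176) = 3.185 + 0.00637558 = 3.19138 m along the plane.
The resultant acts 0.285 + 0.00637558 = 0.291376 m (along the plate) below the hinge at the top edge, so the moment about the hinge is M = F × 0.291376 = 4.14357 × 0.291376 = 1.20734 kN·m.
A normal force at the bottom, 0.57 m from the hinge, must supply this moment: P = 1.20734/0.57 = 2.11814 kN.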